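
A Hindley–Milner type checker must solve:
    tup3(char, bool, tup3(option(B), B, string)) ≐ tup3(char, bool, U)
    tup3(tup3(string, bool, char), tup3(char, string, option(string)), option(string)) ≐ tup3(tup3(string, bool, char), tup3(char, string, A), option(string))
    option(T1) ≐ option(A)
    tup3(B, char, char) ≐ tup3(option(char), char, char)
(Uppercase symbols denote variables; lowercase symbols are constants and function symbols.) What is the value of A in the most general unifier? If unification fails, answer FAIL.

Decompose tup3/3: char ≐ char,  bool ≐ bool,  tup3(option(B), B, string) ≐ U.
Delete trivial equation char ≐ char.
Delete trivial equation bool ≐ bool.
Bind U := tup3(option(B), B, string); no other remaining equation mentions U.
Decompose tup3/3: tup3(string, bool, char) ≐ tup3(string, bool, char),  tup3(char, string, option(string)) ≐ tup3(char, string, A),  option(string) ≐ option(string).
Delete trivial equation tup3(string, bool, char) ≐ tup3(string, bool, char).
Decompose tup3/3: char ≐ char,  string ≐ string,  option(string) ≐ A.
Delete trivial equation char ≐ char.
Delete trivial equation string ≐ string.
Bind A := option(string); substituting into the one remaining equation that mentions A gives: option(T1) ≐ option(option(string)).
Delete trivial equation option(string) ≐ option(string).
Decompose option/1: T1 ≐ option(string).
Bind T1 := option(string); no other remaining equation mentions T1.
Decompose tup3/3: B ≐ option(char),  char ≐ char,  char ≐ char.
Bind B := option(char); no other remaining equation mentions B. Substituting into the earlier binding gives U := tup3(option(option(char)), option(char), string).
Delete trivial equation char ≐ char.
Delete trivial equation char ≐ char.
MGU = { U -> tup3(option(option(char)), option(char), string), A -> option(string), T1 -> option(string), B -> option(char) }, so A -> option(string).

option(string)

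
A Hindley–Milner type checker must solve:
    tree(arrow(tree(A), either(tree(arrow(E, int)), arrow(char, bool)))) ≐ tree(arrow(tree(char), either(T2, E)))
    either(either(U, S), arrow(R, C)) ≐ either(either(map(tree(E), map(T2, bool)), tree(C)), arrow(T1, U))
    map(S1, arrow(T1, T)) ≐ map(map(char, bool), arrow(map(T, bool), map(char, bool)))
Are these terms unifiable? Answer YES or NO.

YES

Decompose tree/1: arrow(tree(A), either(tree(arrow(E, int)), arrow(char, bool))) ≐ arrow(tree(char), either(T2, E)).
Decompose arrow/2: tree(A) ≐ tree(char),  either(tree(arrow(E, int)), arrow(char, bool)) ≐ either(T2, E).
Decompose tree/1: A ≐ char.
Bind A := char; no other remaining equation mentions A.
Decompose either/2: tree(arrow(E, int)) ≐ T2,  arrow(char, bool) ≐ E.
Bind T2 := tree(arrow(E, int)); substituting into the one remaining equation that mentions T2 gives: either(either(U, S), arrow(R, C)) ≐ either(either(map(tree(E), map(tree(arrow(E, int)), bool)), tree(C)), arrow(T1, U)).
Bind E := arrow(char, bool); substituting into the one remaining equation that mentions E gives: either(either(U, S), arrow(R, C)) ≐ either(either(map(tree(arrow(char, bool)), map(tree(arrow(arrow(char, bool), int)), bool)), tree(C)), arrow(T1, U)). Substituting into the earlier binding gives T2 := tree(arrow(arrow(char, bool), int)).
Decompose either/2: either(U, S) ≐ either(map(tree(arrow(char, bool)), map(tree(arrow(arrow(char, bool), int)), bool)), tree(C)),  arrow(R, C) ≐ arrow(T1, U).
Decompose either/2: U ≐ map(tree(arrow(char, bool)), map(tree(arrow(arrow(char, bool), int)), bool)),  S ≐ tree(C).
Bind U := map(tree(arrow(char, bool)), map(tree(arrow(arrow(char, bool), int)), bool)); substituting into the one remaining equation that mentions U gives: arrow(R, C) ≐ arrow(T1, map(tree(arrow(char, bool)), map(tree(arrow(arrow(char, bool), int)), bool))).
Bind S := tree(C); no other remaining equation mentions S.
Decompose arrow/2: R ≐ T1,  C ≐ map(tree(arrow(char, bool)), map(tree(arrow(arrow(char, bool), int)), bool)).
Bind R := T1; no other remaining equation mentions R.
Bind C := map(tree(arrow(char, bool)), map(tree(arrow(arrow(char, bool), int)), bool)); no other remaining equation mentions C. Substituting into the earlier binding gives S := tree(map(tree(arrow(char, bool)), map(tree(arrow(arrow(char, bool), int)), bool))).
Decompose map/2: S1 ≐ map(char, bool),  arrow(T1, T) ≐ arrow(map(T, bool), map(char, bool)).
Bind S1 := map(char, bool); no other remaining equation mentions S1.
Decompose arrow/2: T1 ≐ map(T, bool),  T ≐ map(char, bool).
Bind T1 := map(T, bool); no other remaining equation mentions T1. Substituting into the earlier binding gives R := map(T, bool).
Bind T := map(char, bool). Substituting into the earlier bindings gives R := map(map(char, bool), bool), T1 := map(map(char, bool), bool).
No equations remain and no clash or occurs-check failure arose, so a unifier exists.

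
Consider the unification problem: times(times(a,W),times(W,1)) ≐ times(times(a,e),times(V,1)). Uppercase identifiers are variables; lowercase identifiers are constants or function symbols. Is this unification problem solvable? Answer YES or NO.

Decompose times/2: times(a,W) ≐ times(a,e),  times(W,1) ≐ times(V,1).
Decompose times/2: a ≐ a,  W ≐ e.
Delete trivial equation a ≐ a.
Bind W := e; substituting into the remaining equation gives: times(e,1) ≐ times(V,1).
Decompose times/2: e ≐ V,  1 ≐ 1.
Bind V := e; no other remaining equation mentions V.
Delete trivial equation 1 ≐ 1.
No equations remain and no clash or occurs-check failure arose, so a unifier exists.

YES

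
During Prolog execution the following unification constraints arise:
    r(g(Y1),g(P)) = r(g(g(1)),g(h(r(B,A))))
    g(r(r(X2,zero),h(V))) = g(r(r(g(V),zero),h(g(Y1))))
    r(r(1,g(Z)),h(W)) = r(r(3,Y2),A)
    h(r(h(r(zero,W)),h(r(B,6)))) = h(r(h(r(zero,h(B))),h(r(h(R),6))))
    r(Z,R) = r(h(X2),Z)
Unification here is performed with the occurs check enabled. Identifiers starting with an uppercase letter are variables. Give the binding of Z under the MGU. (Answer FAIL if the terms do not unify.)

Decompose r/2: g(Y1) = g(g(1)),  g(P) = g(h(r(B,A))).
Decompose g/1: Y1 = g(1).
Bind Y1 := g(1); substituting into the one remaining equation that mentions Y1 gives: g(r(r(X2,zero),h(V))) = g(r(r(g(V),zero),h(g(g(1))))).
Decompose g/1: P = h(r(B,A)).
Bind P := h(r(B,A)); no other remaining equation mentions P.
Decompose g/1: r(r(X2,zero),h(V)) = r(r(g(V),zero),h(g(g(1)))).
Decompose r/2: r(X2,zero) = r(g(V),zero),  h(V) = h(g(g(1))).
Decompose r/2: X2 = g(V),  zero = zero.
Bind X2 := g(V); substituting into the one remaining equation that mentions X2 gives: r(Z,R) = r(h(g(V)),Z).
Delete trivial equation zero = zero.
Decompose h/1: V = g(g(1)).
Bind V := g(g(1)); substituting into the one remaining equation that mentions V gives: r(Z,R) = r(h(g(g(g(1)))),Z). Substituting into the earlier binding gives X2 := g(g(g(1))).
Decompose r/2: r(1,g(Z)) = r(3,Y2),  h(W) = A.
Decompose r/2: 1 = 3,  g(Z) = Y2.
Clash: constants 1 and 3 differ; no unifier exists.

FAIL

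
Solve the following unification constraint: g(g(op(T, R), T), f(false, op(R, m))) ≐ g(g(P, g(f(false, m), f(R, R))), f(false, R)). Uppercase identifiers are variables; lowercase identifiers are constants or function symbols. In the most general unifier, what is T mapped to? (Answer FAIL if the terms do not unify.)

FAIL

Decompose g/2: g(op(T, R), T) ≐ g(P, g(f(false, m), f(R, R))),  f(false, op(R, m)) ≐ f(false, R).
Decompose g/2: op(T, R) ≐ P,  T ≐ g(f(false, m), f(R, R)).
Bind P := op(T, R); no other remaining equation mentions P.
Bind T := g(f(false, m), f(R, R)); no other remaining equation mentions T. Substituting into the earlier binding gives P := op(g(f(false, m), f(R, R)), R).
Decompose f/2: false ≐ false,  op(R, m) ≐ R.
Delete trivial equation false ≐ false.
Occurs check fails: R occurs in op(R, m); the equation R ≐ op(R, m) has no finite solution.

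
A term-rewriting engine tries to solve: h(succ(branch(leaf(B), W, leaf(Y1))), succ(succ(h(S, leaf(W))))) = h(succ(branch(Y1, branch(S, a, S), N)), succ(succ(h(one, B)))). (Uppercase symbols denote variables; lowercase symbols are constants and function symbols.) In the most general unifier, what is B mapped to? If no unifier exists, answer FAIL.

leaf(branch(one, a, one))

Decompose h/2: succ(branch(leaf(B), W, leaf(Y1))) = succ(branch(Y1, branch(S, a, S), N)),  succ(succ(h(S, leaf(W)))) = succ(succ(h(one, B))).
Decompose succ/1: branch(leaf(B), W, leaf(Y1)) = branch(Y1, branch(S, a, S), N).
Decompose branch/3: leaf(B) = Y1,  W = branch(S, a, S),  leaf(Y1) = N.
Bind Y1 := leaf(B); substituting into the one remaining equation that mentions Y1 gives: leaf(leaf(B)) = N.
Bind W := branch(S, a, S); substituting into the one remaining equation that mentions W gives: succ(succ(h(S, leaf(branch(S, a, S))))) = succ(succ(h(one, B))).
Bind N := leaf(leaf(B)); no other remaining equation mentions N.
Decompose succ/1: succ(h(S, leaf(branch(S, a, S)))) = succ(h(one, B)).
Decompose succ/1: h(S, leaf(branch(S, a, S))) = h(one, B).
Decompose h/2: S = one,  leaf(branch(S, a, S)) = B.
Bind S := one; substituting into the remaining equation gives: leaf(branch(one, a, one)) = B. Substituting into the earlier binding gives W := branch(one, a, one).
Bind B := leaf(branch(one, a, one)). Substituting into the earlier bindings gives Y1 := leaf(leaf(branch(one, a, one))), N := leaf(leaf(leaf(branch(one, a, one)))).
MGU = { Y1 := leaf(leaf(branch(one, a, one))), W := branch(one, a, one), N := leaf(leaf(leaf(branch(one, a, one)))), S := one, B := leaf(branch(one, a, one)) }, so B := leaf(branch(one, a, one)).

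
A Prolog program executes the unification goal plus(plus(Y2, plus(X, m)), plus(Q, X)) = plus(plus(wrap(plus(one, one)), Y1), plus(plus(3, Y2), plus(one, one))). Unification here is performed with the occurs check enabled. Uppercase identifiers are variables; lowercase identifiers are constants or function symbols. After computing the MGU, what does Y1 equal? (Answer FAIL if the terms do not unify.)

plus(plus(one, one), m)

Decompose plus/2: plus(Y2, plus(X, m)) = plus(wrap(plus(one, one)), Y1),  plus(Q, X) = plus(plus(3, Y2), plus(one, one)).
Decompose plus/2: Y2 = wrap(plus(one, one)),  plus(X, m) = Y1.
Bind Y2 := wrap(plus(one, one)); substituting into the one remaining equation that mentions Y2 gives: plus(Q, X) = plus(plus(3, wrap(plus(one, one))), plus(one, one)).
Bind Y1 := plus(X, m); no other remaining equation mentions Y1.
Decompose plus/2: Q = plus(3, wrap(plus(one, one))),  X = plus(one, one).
Bind Q := plus(3, wrap(plus(one, one))); no other remaining equation mentions Q.
Bind X := plus(one, one). Substituting into the earlier binding gives Y1 := plus(plus(one, one), m).
MGU = { Y2 = wrap(plus(one, one)), Y1 = plus(plus(one, one), m), Q = plus(3, wrap(plus(one, one))), X = plus(one, one) }, so Y1 = plus(plus(one, one), m).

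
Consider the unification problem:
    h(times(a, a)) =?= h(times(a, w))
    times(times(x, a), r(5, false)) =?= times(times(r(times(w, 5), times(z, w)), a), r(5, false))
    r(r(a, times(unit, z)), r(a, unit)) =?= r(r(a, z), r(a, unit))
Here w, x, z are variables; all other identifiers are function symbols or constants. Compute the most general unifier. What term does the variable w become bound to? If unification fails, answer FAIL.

Decompose h/1: times(a, a) =?= times(a, w).
Decompose times/2: a =?= a,  a =?= w.
Delete trivial equation a =?= a.
Bind w := a; substituting into the one remaining equation that mentions w gives: times(times(x, a), r(5, false)) =?= times(times(r(times(a, 5), times(z, a)), a), r(5, false)).
Decompose times/2: times(x, a) =?= times(r(times(a, 5), times(z, a)), a),  r(5, false) =?= r(5, false).
Decompose times/2: x =?= r(times(a, 5), times(z, a)),  a =?= a.
Bind x := r(times(a, 5), times(z, a)); no other remaining equation mentions x.
Delete trivial equation a =?= a.
Delete trivial equation r(5, false) =?= r(5, false).
Decompose r/2: r(a, times(unit, z)) =?= r(a, z),  r(a, unit) =?= r(a, unit).
Decompose r/2: a =?= a,  times(unit, z) =?= z.
Delete trivial equation a =?= a.
Occurs check fails: z occurs in times(unit, z); the equation z =?= times(unit, z) has no finite solution.

FAIL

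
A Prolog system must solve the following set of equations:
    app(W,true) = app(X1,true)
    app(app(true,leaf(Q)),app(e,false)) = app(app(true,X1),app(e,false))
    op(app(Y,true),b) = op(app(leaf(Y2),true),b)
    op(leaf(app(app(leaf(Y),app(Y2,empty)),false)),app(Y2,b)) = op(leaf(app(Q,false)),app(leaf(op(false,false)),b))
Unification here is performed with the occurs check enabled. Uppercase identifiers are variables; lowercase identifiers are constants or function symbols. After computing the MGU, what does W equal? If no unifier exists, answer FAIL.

leaf(app(leaf(leaf(leaf(op(false,false)))),app(leaf(op(false,false)),empty)))

Decompose app/2: W = X1,  true = true.
Bind W := X1; no other remaining equation mentions W.
Delete trivial equation true = true.
Decompose app/2: app(true,leaf(Q)) = app(true,X1),  app(e,false) = app(e,false).
Decompose app/2: true = true,  leaf(Q) = X1.
Delete trivial equation true = true.
Bind X1 := leaf(Q); no other remaining equation mentions X1. Substituting into the earlier binding gives W := leaf(Q).
Delete trivial equation app(e,false) = app(e,false).
Decompose op/2: app(Y,true) = app(leaf(Y2),true),  b = b.
Decompose app/2: Y = leaf(Y2),  true = true.
Bind Y := leaf(Y2); substituting into the one remaining equation that mentions Y gives: op(leaf(app(app(leaf(leaf(Y2)),app(Y2,empty)),false)),app(Y2,b)) = op(leaf(app(Q,false)),app(leaf(op(false,false)),b)).
Delete trivial equation true = true.
Delete trivial equation b = b.
Decompose op/2: leaf(app(app(leaf(leaf(Y2)),app(Y2,empty)),false)) = leaf(app(Q,false)),  app(Y2,b) = app(leaf(op(false,false)),b).
Decompose leaf/1: app(app(leaf(leaf(Y2)),app(Y2,empty)),false) = app(Q,false).
Decompose app/2: app(leaf(leaf(Y2)),app(Y2,empty)) = Q,  false = false.
Bind Q := app(leaf(leaf(Y2)),app(Y2,empty)); no other remaining equation mentions Q. Substituting into the earlier bindings gives W := leaf(app(leaf(leaf(Y2)),app(Y2,empty))), X1 := leaf(app(leaf(leaf(Y2)),app(Y2,empty))).
Delete trivial equation false = false.
Decompose app/2: Y2 = leaf(op(false,false)),  b = b.
Bind Y2 := leaf(op(false,false)); no other remaining equation mentions Y2. Substituting into the earlier bindings gives W := leaf(app(leaf(leaf(leaf(op(false,false)))),app(leaf(op(false,false)),empty))), X1 := leaf(app(leaf(leaf(leaf(op(false,false)))),app(leaf(op(false,false)),empty))), Y := leaf(leaf(op(false,false))), Q := app(leaf(leaf(leaf(op(false,false)))),app(leaf(op(false,false)),empty)).
Delete trivial equation b = b.
MGU = { W ↦ leaf(app(leaf(leaf(leaf(op(false,false)))),app(leaf(op(false,false)),empty))), X1 ↦ leaf(app(leaf(leaf(leaf(op(false,false)))),app(leaf(op(false,false)),empty))), Y ↦ leaf(leaf(op(false,false))), Q ↦ app(leaf(leaf(leaf(op(false,false)))),app(leaf(op(false,false)),empty)), Y2 ↦ leaf(op(false,false)) }, so W ↦ leaf(app(leaf(leaf(leaf(op(false,false)))),app(leaf(op(false,false)),empty))).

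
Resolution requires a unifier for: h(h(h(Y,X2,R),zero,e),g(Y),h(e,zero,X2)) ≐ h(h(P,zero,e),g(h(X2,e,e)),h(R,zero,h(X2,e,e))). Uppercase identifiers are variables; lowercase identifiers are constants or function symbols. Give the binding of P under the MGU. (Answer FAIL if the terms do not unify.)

Decompose h/3: h(h(Y,X2,R),zero,e) ≐ h(P,zero,e),  g(Y) ≐ g(h(X2,e,e)),  h(e,zero,X2) ≐ h(R,zero,h(X2,e,e)).
Decompose h/3: h(Y,X2,R) ≐ P,  zero ≐ zero,  e ≐ e.
Bind P := h(Y,X2,R); no other remaining equation mentions P.
Delete trivial equation zero ≐ zero.
Delete trivial equation e ≐ e.
Decompose g/1: Y ≐ h(X2,e,e).
Bind Y := h(X2,e,e); no other remaining equation mentions Y. Substituting into the earlier binding gives P := h(h(X2,e,e),X2,R).
Decompose h/3: e ≐ R,  zero ≐ zero,  X2 ≐ h(X2,e,e).
Bind R := e; no other remaining equation mentions R. Substituting into the earlier binding gives P := h(h(X2,e,e),X2,e).
Delete trivial equation zero ≐ zero.
Occurs check fails: X2 occurs in h(X2,e,e); the equation X2 ≐ h(X2,e,e) has no finite solution.

FAIL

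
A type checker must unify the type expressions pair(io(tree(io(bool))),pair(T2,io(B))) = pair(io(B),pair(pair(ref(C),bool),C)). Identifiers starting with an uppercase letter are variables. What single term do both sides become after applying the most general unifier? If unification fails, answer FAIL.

pair(io(tree(io(bool))),pair(pair(ref(io(tree(io(bool)))),bool),io(tree(io(bool)))))

Decompose pair/2: io(tree(io(bool))) = io(B),  pair(T2,io(B)) = pair(pair(ref(C),bool),C).
Decompose io/1: tree(io(bool)) = B.
Bind B := tree(io(bool)); substituting into the remaining equation gives: pair(T2,io(tree(io(bool)))) = pair(pair(ref(C),bool),C).
Decompose pair/2: T2 = pair(ref(C),bool),  io(tree(io(bool))) = C.
Bind T2 := pair(ref(C),bool); no other remaining equation mentions T2.
Bind C := io(tree(io(bool))). Substituting into the earlier binding gives T2 := pair(ref(io(tree(io(bool)))),bool).
Applying the MGU to either side gives pair(io(tree(io(bool))),pair(pair(ref(io(tree(io(bool)))),bool),io(tree(io(bool))))).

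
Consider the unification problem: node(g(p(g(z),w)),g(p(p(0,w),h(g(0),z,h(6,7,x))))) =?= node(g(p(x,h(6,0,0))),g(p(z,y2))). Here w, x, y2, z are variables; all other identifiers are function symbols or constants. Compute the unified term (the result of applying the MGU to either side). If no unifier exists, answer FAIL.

Decompose node/2: g(p(g(z),w)) =?= g(p(x,h(6,0,0))),  g(p(p(0,w),h(g(0),z,h(6,7,x)))) =?= g(p(z,y2)).
Decompose g/1: p(g(z),w) =?= p(x,h(6,0,0)).
Decompose p/2: g(z) =?= x,  w =?= h(6,0,0).
Bind x := g(z); substituting into the one remaining equation that mentions x gives: g(p(p(0,w),h(g(0),z,h(6,7,g(z))))) =?= g(p(z,y2)).
Bind w := h(6,0,0); substituting into the remaining equation gives: g(p(p(0,h(6,0,0)),h(g(0),z,h(6,7,g(z))))) =?= g(p(z,y2)).
Decompose g/1: p(p(0,h(6,0,0)),h(g(0),z,h(6,7,g(z)))) =?= p(z,y2).
Decompose p/2: p(0,h(6,0,0)) =?= z,  h(g(0),z,h(6,7,g(z))) =?= y2.
Bind z := p(0,h(6,0,0)); substituting into the remaining equation gives: h(g(0),p(0,h(6,0,0)),h(6,7,g(p(0,h(6,0,0))))) =?= y2. Substituting into the earlier binding gives x := g(p(0,h(6,0,0))).
Bind y2 := h(g(0),p(0,h(6,0,0)),h(6,7,g(p(0,h(6,0,0))))).
Applying the MGU to either side gives node(g(p(g(p(0,h(6,0,0))),h(6,0,0))),g(p(p(0,h(6,0,0)),h(g(0),p(0,h(6,0,0)),h(6,7,g(p(0,h(6,0,0)))))))).

node(g(p(g(p(0,h(6,0,0))),h(6,0,0))),g(p(p(0,h(6,0,0)),h(g(0),p(0,h(6,0,0)),h(6,7,g(p(0,h(6,0,0))))))))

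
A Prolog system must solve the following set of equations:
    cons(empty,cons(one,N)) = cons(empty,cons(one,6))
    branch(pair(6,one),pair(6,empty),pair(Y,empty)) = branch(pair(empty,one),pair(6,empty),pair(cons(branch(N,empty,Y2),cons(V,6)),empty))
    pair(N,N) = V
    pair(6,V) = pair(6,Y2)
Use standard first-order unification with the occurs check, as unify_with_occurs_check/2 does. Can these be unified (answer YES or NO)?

NO

Decompose cons/2: empty = empty,  cons(one,N) = cons(one,6).
Delete trivial equation empty = empty.
Decompose cons/2: one = one,  N = 6.
Delete trivial equation one = one.
Bind N := 6; substituting into the 2 remaining equations that mention N gives: branch(pair(6,one),pair(6,empty),pair(Y,empty)) = branch(pair(empty,one),pair(6,empty),pair(cons(branch(6,empty,Y2),cons(V,6)),empty)),  pair(6,6) = V.
Decompose branch/3: pair(6,one) = pair(empty,one),  pair(6,empty) = pair(6,empty),  pair(Y,empty) = pair(cons(branch(6,empty,Y2),cons(V,6)),empty).
Decompose pair/2: 6 = empty,  one = one.
Clash: constants 6 and empty differ; no unifier exists.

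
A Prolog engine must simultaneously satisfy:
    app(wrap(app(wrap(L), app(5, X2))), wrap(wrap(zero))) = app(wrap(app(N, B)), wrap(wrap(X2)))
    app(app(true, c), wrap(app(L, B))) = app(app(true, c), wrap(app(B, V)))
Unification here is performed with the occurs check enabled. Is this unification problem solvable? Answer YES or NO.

YES

Decompose app/2: wrap(app(wrap(L), app(5, X2))) = wrap(app(N, B)),  wrap(wrap(zero)) = wrap(wrap(X2)).
Decompose wrap/1: app(wrap(L), app(5, X2)) = app(N, B).
Decompose app/2: wrap(L) = N,  app(5, X2) = B.
Bind N := wrap(L); no other remaining equation mentions N.
Bind B := app(5, X2); substituting into the one remaining equation that mentions B gives: app(app(true, c), wrap(app(L, app(5, X2)))) = app(app(true, c), wrap(app(app(5, X2), V))).
Decompose wrap/1: wrap(zero) = wrap(X2).
Decompose wrap/1: zero = X2.
Bind X2 := zero; substituting into the remaining equation gives: app(app(true, c), wrap(app(L, app(5, zero)))) = app(app(true, c), wrap(app(app(5, zero), V))). Substituting into the earlier binding gives B := app(5, zero).
Decompose app/2: app(true, c) = app(true, c),  wrap(app(L, app(5, zero))) = wrap(app(app(5, zero), V)).
Delete trivial equation app(true, c) = app(true, c).
Decompose wrap/1: app(L, app(5, zero)) = app(app(5, zero), V).
Decompose app/2: L = app(5, zero),  app(5, zero) = V.
Bind L := app(5, zero); no other remaining equation mentions L. Substituting into the earlier binding gives N := wrap(app(5, zero)).
Bind V := app(5, zero).
No equations remain and no clash or occurs-check failure arose, so a unifier exists.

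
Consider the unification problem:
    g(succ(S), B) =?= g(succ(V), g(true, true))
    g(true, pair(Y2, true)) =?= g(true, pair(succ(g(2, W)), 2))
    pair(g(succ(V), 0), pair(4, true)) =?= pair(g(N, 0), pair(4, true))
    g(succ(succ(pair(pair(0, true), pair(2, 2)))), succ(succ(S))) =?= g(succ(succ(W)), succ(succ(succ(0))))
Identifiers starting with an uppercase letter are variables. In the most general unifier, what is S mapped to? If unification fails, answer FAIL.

Decompose g/2: succ(S) =?= succ(V),  B =?= g(true, true).
Decompose succ/1: S =?= V.
Bind S := V; substituting into the one remaining equation that mentions S gives: g(succ(succ(pair(pair(0, true), pair(2, 2)))), succ(succ(V))) =?= g(succ(succ(W)), succ(succ(succ(0)))).
Bind B := g(true, true); no other remaining equation mentions B.
Decompose g/2: true =?= true,  pair(Y2, true) =?= pair(succ(g(2, W)), 2).
Delete trivial equation true =?= true.
Decompose pair/2: Y2 =?= succ(g(2, W)),  true =?= 2.
Bind Y2 := succ(g(2, W)); no other remaining equation mentions Y2.
Clash: constants true and 2 differ; no unifier exists.

FAIL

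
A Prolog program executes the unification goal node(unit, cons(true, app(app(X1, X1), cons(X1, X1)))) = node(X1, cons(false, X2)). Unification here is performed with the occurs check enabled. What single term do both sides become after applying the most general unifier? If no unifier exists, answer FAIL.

Decompose node/2: unit = X1,  cons(true, app(app(X1, X1), cons(X1, X1))) = cons(false, X2).
Bind X1 := unit; substituting into the remaining equation gives: cons(true, app(app(unit, unit), cons(unit, unit))) = cons(false, X2).
Decompose cons/2: true = false,  app(app(unit, unit), cons(unit, unit)) = X2.
Clash: constants true and false differ; no unifier exists.

FAIL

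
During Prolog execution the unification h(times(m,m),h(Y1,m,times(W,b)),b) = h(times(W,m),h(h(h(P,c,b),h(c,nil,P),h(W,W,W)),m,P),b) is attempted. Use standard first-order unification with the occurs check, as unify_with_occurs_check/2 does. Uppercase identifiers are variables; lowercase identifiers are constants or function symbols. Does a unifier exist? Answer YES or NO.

YES

Decompose h/3: times(m,m) = times(W,m),  h(Y1,m,times(W,b)) = h(h(h(P,c,b),h(c,nil,P),h(W,W,W)),m,P),  b = b.
Decompose times/2: m = W,  m = m.
Bind W := m; substituting into the one remaining equation that mentions W gives: h(Y1,m,times(m,b)) = h(h(h(P,c,b),h(c,nil,P),h(m,m,m)),m,P).
Delete trivial equation m = m.
Decompose h/3: Y1 = h(h(P,c,b),h(c,nil,P),h(m,m,m)),  m = m,  times(m,b) = P.
Bind Y1 := h(h(P,c,b),h(c,nil,P),h(m,m,m)); no other remaining equation mentions Y1.
Delete trivial equation m = m.
Bind P := times(m,b); no other remaining equation mentions P. Substituting into the earlier binding gives Y1 := h(h(times(m,b),c,b),h(c,nil,times(m,b)),h(m,m,m)).
Delete trivial equation b = b.
No equations remain and no clash or occurs-check failure arose, so a unifier exists.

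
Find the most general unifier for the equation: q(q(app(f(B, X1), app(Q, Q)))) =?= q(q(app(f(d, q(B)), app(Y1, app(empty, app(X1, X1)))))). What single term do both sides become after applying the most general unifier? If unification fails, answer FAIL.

q(q(app(f(d, q(d)), app(app(empty, app(q(d), q(d))), app(empty, app(q(d), q(d)))))))

Decompose q/1: q(app(f(B, X1), app(Q, Q))) =?= q(app(f(d, q(B)), app(Y1, app(empty, app(X1, X1))))).
Decompose q/1: app(f(B, X1), app(Q, Q)) =?= app(f(d, q(B)), app(Y1, app(empty, app(X1, X1)))).
Decompose app/2: f(B, X1) =?= f(d, q(B)),  app(Q, Q) =?= app(Y1, app(empty, app(X1, X1))).
Decompose f/2: B =?= d,  X1 =?= q(B).
Bind B := d; substituting into the one remaining equation that mentions B gives: X1 =?= q(d).
Bind X1 := q(d); substituting into the remaining equation gives: app(Q, Q) =?= app(Y1, app(empty, app(q(d), q(d)))).
Decompose app/2: Q =?= Y1,  Q =?= app(empty, app(q(d), q(d))).
Bind Q := Y1; substituting into the remaining equation gives: Y1 =?= app(empty, app(q(d), q(d))).
Bind Y1 := app(empty, app(q(d), q(d))). Substituting into the earlier binding gives Q := app(empty, app(q(d), q(d))).
Applying the MGU to either side gives q(q(app(f(d, q(d)), app(app(empty, app(q(d), q(d))), app(empty, app(q(d), q(d))))))).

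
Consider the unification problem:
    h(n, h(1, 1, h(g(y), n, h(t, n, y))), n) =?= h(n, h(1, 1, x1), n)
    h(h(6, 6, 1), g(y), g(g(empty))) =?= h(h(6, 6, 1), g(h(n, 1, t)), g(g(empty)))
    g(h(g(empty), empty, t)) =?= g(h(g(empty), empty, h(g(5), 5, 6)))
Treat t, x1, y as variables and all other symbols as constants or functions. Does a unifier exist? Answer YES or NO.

Decompose h/3: n =?= n,  h(1, 1, h(g(y), n, h(t, n, y))) =?= h(1, 1, x1),  n =?= n.
Delete trivial equation n =?= n.
Decompose h/3: 1 =?= 1,  1 =?= 1,  h(g(y), n, h(t, n, y)) =?= x1.
Delete trivial equation 1 =?= 1.
Delete trivial equation 1 =?= 1.
Bind x1 := h(g(y), n, h(t, n, y)); no other remaining equation mentions x1.
Delete trivial equation n =?= n.
Decompose h/3: h(6, 6, 1) =?= h(6, 6, 1),  g(y) =?= g(h(n, 1, t)),  g(g(empty)) =?= g(g(empty)).
Delete trivial equation h(6, 6, 1) =?= h(6, 6, 1).
Decompose g/1: y =?= h(n, 1, t).
Bind y := h(n, 1, t); no other remaining equation mentions y. Substituting into the earlier binding gives x1 := h(g(h(n, 1, t)), n, h(t, n, h(n, 1, t))).
Delete trivial equation g(g(empty)) =?= g(g(empty)).
Decompose g/1: h(g(empty), empty, t) =?= h(g(empty), empty, h(g(5), 5, 6)).
Decompose h/3: g(empty) =?= g(empty),  empty =?= empty,  t =?= h(g(5), 5, 6).
Delete trivial equation g(empty) =?= g(empty).
Delete trivial equation empty =?= empty.
Bind t := h(g(5), 5, 6). Substituting into the earlier bindings gives x1 := h(g(h(n, 1, h(g(5), 5, 6))), n, h(h(g(5), 5, 6), n, h(n, 1, h(g(5), 5, 6)))), y := h(n, 1, h(g(5), 5, 6)).
No equations remain and no clash or occurs-check failure arose, so a unifier exists.

YES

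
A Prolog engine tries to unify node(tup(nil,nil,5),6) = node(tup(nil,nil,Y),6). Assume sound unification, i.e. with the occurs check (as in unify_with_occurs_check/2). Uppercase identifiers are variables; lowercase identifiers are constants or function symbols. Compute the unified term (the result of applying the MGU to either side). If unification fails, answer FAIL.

node(tup(nil,nil,5),6)

Decompose node/2: tup(nil,nil,5) = tup(nil,nil,Y),  6 = 6.
Decompose tup/3: nil = nil,  nil = nil,  5 = Y.
Delete trivial equation nil = nil.
Delete trivial equation nil = nil.
Bind Y := 5; no other remaining equation mentions Y.
Delete trivial equation 6 = 6.
Applying the MGU to either side gives node(tup(nil,nil,5),6).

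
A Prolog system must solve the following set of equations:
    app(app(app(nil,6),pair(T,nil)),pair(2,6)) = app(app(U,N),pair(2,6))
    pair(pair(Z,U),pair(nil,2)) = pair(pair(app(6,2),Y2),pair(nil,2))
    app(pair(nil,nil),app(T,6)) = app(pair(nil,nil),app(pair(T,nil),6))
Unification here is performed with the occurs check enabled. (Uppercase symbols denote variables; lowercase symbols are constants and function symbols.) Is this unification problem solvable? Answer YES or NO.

NO

Decompose app/2: app(app(nil,6),pair(T,nil)) = app(U,N),  pair(2,6) = pair(2,6).
Decompose app/2: app(nil,6) = U,  pair(T,nil) = N.
Bind U := app(nil,6); substituting into the one remaining equation that mentions U gives: pair(pair(Z,app(nil,6)),pair(nil,2)) = pair(pair(app(6,2),Y2),pair(nil,2)).
Bind N := pair(T,nil); no other remaining equation mentions N.
Delete trivial equation pair(2,6) = pair(2,6).
Decompose pair/2: pair(Z,app(nil,6)) = pair(app(6,2),Y2),  pair(nil,2) = pair(nil,2).
Decompose pair/2: Z = app(6,2),  app(nil,6) = Y2.
Bind Z := app(6,2); no other remaining equation mentions Z.
Bind Y2 := app(nil,6); no other remaining equation mentions Y2.
Delete trivial equation pair(nil,2) = pair(nil,2).
Decompose app/2: pair(nil,nil) = pair(nil,nil),  app(T,6) = app(pair(T,nil),6).
Delete trivial equation pair(nil,nil) = pair(nil,nil).
Decompose app/2: T = pair(T,nil),  6 = 6.
Occurs check fails: T occurs in pair(T,nil); the equation T = pair(T,nil) has no finite solution.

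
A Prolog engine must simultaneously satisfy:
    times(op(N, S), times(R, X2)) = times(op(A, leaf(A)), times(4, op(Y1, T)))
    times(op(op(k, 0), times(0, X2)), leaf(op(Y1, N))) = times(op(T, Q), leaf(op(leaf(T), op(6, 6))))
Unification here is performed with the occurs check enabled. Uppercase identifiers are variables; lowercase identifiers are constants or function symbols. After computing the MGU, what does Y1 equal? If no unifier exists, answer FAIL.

leaf(op(k, 0))

Decompose times/2: op(N, S) = op(A, leaf(A)),  times(R, X2) = times(4, op(Y1, T)).
Decompose op/2: N = A,  S = leaf(A).
Bind N := A; substituting into the one remaining equation that mentions N gives: times(op(op(k, 0), times(0, X2)), leaf(op(Y1, A))) = times(op(T, Q), leaf(op(leaf(T), op(6, 6)))).
Bind S := leaf(A); no other remaining equation mentions S.
Decompose times/2: R = 4,  X2 = op(Y1, T).
Bind R := 4; no other remaining equation mentions R.
Bind X2 := op(Y1, T); substituting into the remaining equation gives: times(op(op(k, 0), times(0, op(Y1, T))), leaf(op(Y1, A))) = times(op(T, Q), leaf(op(leaf(T), op(6, 6)))).
Decompose times/2: op(op(k, 0), times(0, op(Y1, T))) = op(T, Q),  leaf(op(Y1, A)) = leaf(op(leaf(T), op(6, 6))).
Decompose op/2: op(k, 0) = T,  times(0, op(Y1, T)) = Q.
Bind T := op(k, 0); substituting into the remaining equations gives: times(0, op(Y1, op(k, 0))) = Q,  leaf(op(Y1, A)) = leaf(op(leaf(op(k, 0)), op(6, 6))). Substituting into the earlier binding gives X2 := op(Y1, op(k, 0)).
Bind Q := times(0, op(Y1, op(k, 0))); no other remaining equation mentions Q.
Decompose leaf/1: op(Y1, A) = op(leaf(op(k, 0)), op(6, 6)).
Decompose op/2: Y1 = leaf(op(k, 0)),  A = op(6, 6).
Bind Y1 := leaf(op(k, 0)); no other remaining equation mentions Y1. Substituting into the earlier bindings gives X2 := op(leaf(op(k, 0)), op(k, 0)), Q := times(0, op(leaf(op(k, 0)), op(k, 0))).
Bind A := op(6, 6). Substituting into the earlier bindings gives N := op(6, 6), S := leaf(op(6, 6)).
MGU = { N -> op(6, 6), S -> leaf(op(6, 6)), R -> 4, X2 -> op(leaf(op(k, 0)), op(k, 0)), T -> op(k, 0), Q -> times(0, op(leaf(op(k, 0)), op(k, 0))), Y1 -> leaf(op(k, 0)), A -> op(6, 6) }, so Y1 -> leaf(op(k, 0)).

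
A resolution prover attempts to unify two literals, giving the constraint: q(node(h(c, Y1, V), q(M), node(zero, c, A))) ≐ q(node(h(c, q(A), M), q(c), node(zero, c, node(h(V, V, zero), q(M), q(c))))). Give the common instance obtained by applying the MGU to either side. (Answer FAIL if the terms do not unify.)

Decompose q/1: node(h(c, Y1, V), q(M), node(zero, c, A)) ≐ node(h(c, q(A), M), q(c), node(zero, c, node(h(V, V, zero), q(M), q(c)))).
Decompose node/3: h(c, Y1, V) ≐ h(c, q(A), M),  q(M) ≐ q(c),  node(zero, c, A) ≐ node(zero, c, node(h(V, V, zero), q(M), q(c))).
Decompose h/3: c ≐ c,  Y1 ≐ q(A),  V ≐ M.
Delete trivial equation c ≐ c.
Bind Y1 := q(A); no other remaining equation mentions Y1.
Bind V := M; substituting into the one remaining equation that mentions V gives: node(zero, c, A) ≐ node(zero, c, node(h(M, M, zero), q(M), q(c))).
Decompose q/1: M ≐ c.
Bind M := c; substituting into the remaining equation gives: node(zero, c, A) ≐ node(zero, c, node(h(c, c, zero), q(c), q(c))). Substituting into the earlier binding gives V := c.
Decompose node/3: zero ≐ zero,  c ≐ c,  A ≐ node(h(c, c, zero), q(c), q(c)).
Delete trivial equation zero ≐ zero.
Delete trivial equation c ≐ c.
Bind A := node(h(c, c, zero), q(c), q(c)). Substituting into the earlier binding gives Y1 := q(node(h(c, c, zero), q(c), q(c))).
Applying the MGU to either side gives q(node(h(c, q(node(h(c, c, zero), q(c), q(c))), c), q(c), node(zero, c, node(h(c, c, zero), q(c), q(c))))).

q(node(h(c, q(node(h(c, c, zero), q(c), q(c))), c), q(c), node(zero, c, node(h(c, c, zero), q(c), q(c)))))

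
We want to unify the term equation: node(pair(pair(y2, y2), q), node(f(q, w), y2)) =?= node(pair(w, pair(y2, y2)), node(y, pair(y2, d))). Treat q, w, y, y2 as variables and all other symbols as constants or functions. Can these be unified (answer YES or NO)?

NO

Decompose node/2: pair(pair(y2, y2), q) =?= pair(w, pair(y2, y2)),  node(f(q, w), y2) =?= node(y, pair(y2, d)).
Decompose pair/2: pair(y2, y2) =?= w,  q =?= pair(y2, y2).
Bind w := pair(y2, y2); substituting into the one remaining equation that mentions w gives: node(f(q, pair(y2, y2)), y2) =?= node(y, pair(y2, d)).
Bind q := pair(y2, y2); substituting into the remaining equation gives: node(f(pair(y2, y2), pair(y2, y2)), y2) =?= node(y, pair(y2, d)).
Decompose node/2: f(pair(y2, y2), pair(y2, y2)) =?= y,  y2 =?= pair(y2, d).
Bind y := f(pair(y2, y2), pair(y2, y2)); no other remaining equation mentions y.
Occurs check fails: y2 occurs in pair(y2, d); the equation y2 =?= pair(y2, d) has no finite solution.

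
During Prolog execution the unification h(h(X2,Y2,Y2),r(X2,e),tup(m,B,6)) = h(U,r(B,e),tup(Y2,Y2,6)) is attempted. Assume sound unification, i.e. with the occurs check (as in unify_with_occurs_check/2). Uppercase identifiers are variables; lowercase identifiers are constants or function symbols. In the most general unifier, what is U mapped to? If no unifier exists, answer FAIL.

Decompose h/3: h(X2,Y2,Y2) = U,  r(X2,e) = r(B,e),  tup(m,B,6) = tup(Y2,Y2,6).
Bind U := h(X2,Y2,Y2); no other remaining equation mentions U.
Decompose r/2: X2 = B,  e = e.
Bind X2 := B; no other remaining equation mentions X2. Substituting into the earlier binding gives U := h(B,Y2,Y2).
Delete trivial equation e = e.
Decompose tup/3: m = Y2,  B = Y2,  6 = 6.
Bind Y2 := m; substituting into the one remaining equation that mentions Y2 gives: B = m. Substituting into the earlier binding gives U := h(B,m,m).
Bind B := m; no other remaining equation mentions B. Substituting into the earlier bindings gives U := h(m,m,m), X2 := m.
Delete trivial equation 6 = 6.
MGU = { U -> h(m,m,m), X2 -> m, Y2 -> m, B -> m }, so U -> h(m,m,m).

h(m,m,m)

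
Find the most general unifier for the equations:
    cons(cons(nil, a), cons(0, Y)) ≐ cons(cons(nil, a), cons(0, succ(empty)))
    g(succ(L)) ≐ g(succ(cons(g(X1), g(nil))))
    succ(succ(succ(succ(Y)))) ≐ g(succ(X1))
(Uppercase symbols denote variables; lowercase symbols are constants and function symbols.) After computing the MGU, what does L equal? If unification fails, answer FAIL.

Decompose cons/2: cons(nil, a) ≐ cons(nil, a),  cons(0, Y) ≐ cons(0, succ(empty)).
Delete trivial equation cons(nil, a) ≐ cons(nil, a).
Decompose cons/2: 0 ≐ 0,  Y ≐ succ(empty).
Delete trivial equation 0 ≐ 0.
Bind Y := succ(empty); substituting into the one remaining equation that mentions Y gives: succ(succ(succ(succ(succ(empty))))) ≐ g(succ(X1)).
Decompose g/1: succ(L) ≐ succ(cons(g(X1), g(nil))).
Decompose succ/1: L ≐ cons(g(X1), g(nil)).
Bind L := cons(g(X1), g(nil)); no other remaining equation mentions L.
Clash: head symbols differ (succ/1 vs g/1); no unifier exists.

FAIL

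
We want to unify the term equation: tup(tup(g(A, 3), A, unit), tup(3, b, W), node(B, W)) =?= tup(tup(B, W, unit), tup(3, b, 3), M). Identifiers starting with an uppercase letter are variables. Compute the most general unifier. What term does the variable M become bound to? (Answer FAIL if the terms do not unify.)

node(g(3, 3), 3)

Decompose tup/3: tup(g(A, 3), A, unit) =?= tup(B, W, unit),  tup(3, b, W) =?= tup(3, b, 3),  node(B, W) =?= M.
Decompose tup/3: g(A, 3) =?= B,  A =?= W,  unit =?= unit.
Bind B := g(A, 3); substituting into the one remaining equation that mentions B gives: node(g(A, 3), W) =?= M.
Bind A := W; substituting into the one remaining equation that mentions A gives: node(g(W, 3), W) =?= M. Substituting into the earlier binding gives B := g(W, 3).
Delete trivial equation unit =?= unit.
Decompose tup/3: 3 =?= 3,  b =?= b,  W =?= 3.
Delete trivial equation 3 =?= 3.
Delete trivial equation b =?= b.
Bind W := 3; substituting into the remaining equation gives: node(g(3, 3), 3) =?= M. Substituting into the earlier bindings gives B := g(3, 3), A := 3.
Bind M := node(g(3, 3), 3).
MGU = { B := g(3, 3), A := 3, W := 3, M := node(g(3, 3), 3) }, so M := node(g(3, 3), 3).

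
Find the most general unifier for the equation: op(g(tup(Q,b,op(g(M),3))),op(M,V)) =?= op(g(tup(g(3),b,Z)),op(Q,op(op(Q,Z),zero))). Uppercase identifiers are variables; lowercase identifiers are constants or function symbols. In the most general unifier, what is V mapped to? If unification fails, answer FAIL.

Decompose op/2: g(tup(Q,b,op(g(M),3))) =?= g(tup(g(3),b,Z)),  op(M,V) =?= op(Q,op(op(Q,Z),zero)).
Decompose g/1: tup(Q,b,op(g(M),3)) =?= tup(g(3),b,Z).
Decompose tup/3: Q =?= g(3),  b =?= b,  op(g(M),3) =?= Z.
Bind Q := g(3); substituting into the one remaining equation that mentions Q gives: op(M,V) =?= op(g(3),op(op(g(3),Z),zero)).
Delete trivial equation b =?= b.
Bind Z := op(g(M),3); substituting into the remaining equation gives: op(M,V) =?= op(g(3),op(op(g(3),op(g(M),3)),zero)).
Decompose op/2: M =?= g(3),  V =?= op(op(g(3),op(g(M),3)),zero).
Bind M := g(3); substituting into the remaining equation gives: V =?= op(op(g(3),op(g(g(3)),3)),zero). Substituting into the earlier binding gives Z := op(g(g(3)),3).
Bind V := op(op(g(3),op(g(g(3)),3)),zero).
MGU = { Q ↦ g(3), Z ↦ op(g(g(3)),3), M ↦ g(3), V ↦ op(op(g(3),op(g(g(3)),3)),zero) }, so V ↦ op(op(g(3),op(g(g(3)),3)),zero).

op(op(g(3),op(g(g(3)),3)),zero)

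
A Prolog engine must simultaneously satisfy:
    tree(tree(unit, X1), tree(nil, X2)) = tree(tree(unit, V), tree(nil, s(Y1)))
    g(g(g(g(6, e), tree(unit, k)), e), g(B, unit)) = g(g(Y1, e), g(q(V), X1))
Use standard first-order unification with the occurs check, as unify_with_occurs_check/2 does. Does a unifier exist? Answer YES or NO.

Decompose tree/2: tree(unit, X1) = tree(unit, V),  tree(nil, X2) = tree(nil, s(Y1)).
Decompose tree/2: unit = unit,  X1 = V.
Delete trivial equation unit = unit.
Bind X1 := V; substituting into the one remaining equation that mentions X1 gives: g(g(g(g(6, e), tree(unit, k)), e), g(B, unit)) = g(g(Y1, e), g(q(V), V)).
Decompose tree/2: nil = nil,  X2 = s(Y1).
Delete trivial equation nil = nil.
Bind X2 := s(Y1); no other remaining equation mentions X2.
Decompose g/2: g(g(g(6, e), tree(unit, k)), e) = g(Y1, e),  g(B, unit) = g(q(V), V).
Decompose g/2: g(g(6, e), tree(unit, k)) = Y1,  e = e.
Bind Y1 := g(g(6, e), tree(unit, k)); no other remaining equation mentions Y1. Substituting into the earlier binding gives X2 := s(g(g(6, e), tree(unit, k))).
Delete trivial equation e = e.
Decompose g/2: B = q(V),  unit = V.
Bind B := q(V); no other remaining equation mentions B.
Bind V := unit. Substituting into the earlier bindings gives X1 := unit, B := q(unit).
No equations remain and no clash or occurs-check failure arose, so a unifier exists.

YES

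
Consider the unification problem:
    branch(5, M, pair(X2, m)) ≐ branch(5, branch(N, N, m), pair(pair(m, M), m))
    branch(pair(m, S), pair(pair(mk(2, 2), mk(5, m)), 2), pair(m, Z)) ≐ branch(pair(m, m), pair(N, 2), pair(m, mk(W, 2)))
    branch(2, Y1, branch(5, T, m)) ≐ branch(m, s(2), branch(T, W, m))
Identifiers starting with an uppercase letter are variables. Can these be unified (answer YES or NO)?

NO

Decompose branch/3: 5 ≐ 5,  M ≐ branch(N, N, m),  pair(X2, m) ≐ pair(pair(m, M), m).
Delete trivial equation 5 ≐ 5.
Bind M := branch(N, N, m); substituting into the one remaining equation that mentions M gives: pair(X2, m) ≐ pair(pair(m, branch(N, N, m)), m).
Decompose pair/2: X2 ≐ pair(m, branch(N, N, m)),  m ≐ m.
Bind X2 := pair(m, branch(N, N, m)); no other remaining equation mentions X2.
Delete trivial equation m ≐ m.
Decompose branch/3: pair(m, S) ≐ pair(m, m),  pair(pair(mk(2, 2), mk(5, m)), 2) ≐ pair(N, 2),  pair(m, Z) ≐ pair(m, mk(W, 2)).
Decompose pair/2: m ≐ m,  S ≐ m.
Delete trivial equation m ≐ m.
Bind S := m; no other remaining equation mentions S.
Decompose pair/2: pair(mk(2, 2), mk(5, m)) ≐ N,  2 ≐ 2.
Bind N := pair(mk(2, 2), mk(5, m)); no other remaining equation mentions N. Substituting into the earlier bindings gives M := branch(pair(mk(2, 2), mk(5, m)), pair(mk(2, 2), mk(5, m)), m), X2 := pair(m, branch(pair(mk(2, 2), mk(5, m)), pair(mk(2, 2), mk(5, m)), m)).
Delete trivial equation 2 ≐ 2.
Decompose pair/2: m ≐ m,  Z ≐ mk(W, 2).
Delete trivial equation m ≐ m.
Bind Z := mk(W, 2); no other remaining equation mentions Z.
Decompose branch/3: 2 ≐ m,  Y1 ≐ s(2),  branch(5, T, m) ≐ branch(T, W, m).
Clash: constants 2 and m differ; no unifier exists.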